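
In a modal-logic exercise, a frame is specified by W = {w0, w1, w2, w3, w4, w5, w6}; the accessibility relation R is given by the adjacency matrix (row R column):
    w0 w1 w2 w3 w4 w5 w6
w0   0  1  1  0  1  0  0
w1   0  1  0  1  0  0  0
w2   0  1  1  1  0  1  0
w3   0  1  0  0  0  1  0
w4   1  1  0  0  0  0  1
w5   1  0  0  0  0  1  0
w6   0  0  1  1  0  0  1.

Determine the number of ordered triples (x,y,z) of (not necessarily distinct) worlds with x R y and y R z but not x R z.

21

Enumerating: (w0,w1,w3), (w0,w2,w3), (w0,w2,w5), (w0,w4,w0), (w0,w4,w6), (w1,w3,w5), (w2,w5,w0), (w3,w1,w3), (w3,w5,w0), (w4,w0,w2), (w4,w0,w4), (w4,w1,w3), … and 9 more.
Total: 21.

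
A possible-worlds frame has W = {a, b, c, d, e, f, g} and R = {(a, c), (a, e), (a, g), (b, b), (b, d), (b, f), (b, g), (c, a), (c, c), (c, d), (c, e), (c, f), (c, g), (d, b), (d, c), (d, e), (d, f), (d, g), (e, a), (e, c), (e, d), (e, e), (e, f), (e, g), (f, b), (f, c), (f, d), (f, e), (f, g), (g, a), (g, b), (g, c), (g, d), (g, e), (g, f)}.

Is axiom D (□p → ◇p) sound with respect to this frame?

Yes

The schema D characterises exactly the serial frames.
Serial: yes — every world has a successor (e.g. a R c).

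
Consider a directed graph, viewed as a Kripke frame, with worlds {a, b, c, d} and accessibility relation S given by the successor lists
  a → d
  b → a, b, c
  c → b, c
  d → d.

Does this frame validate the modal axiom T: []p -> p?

Axiom T corresponds to the accessibility relation being reflexive.
Reflexive: no — a is not related to itself.

No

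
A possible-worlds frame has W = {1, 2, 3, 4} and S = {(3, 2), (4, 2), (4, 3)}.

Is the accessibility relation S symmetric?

Symmetric: no — 3 S 2 but not 2 S 3.

No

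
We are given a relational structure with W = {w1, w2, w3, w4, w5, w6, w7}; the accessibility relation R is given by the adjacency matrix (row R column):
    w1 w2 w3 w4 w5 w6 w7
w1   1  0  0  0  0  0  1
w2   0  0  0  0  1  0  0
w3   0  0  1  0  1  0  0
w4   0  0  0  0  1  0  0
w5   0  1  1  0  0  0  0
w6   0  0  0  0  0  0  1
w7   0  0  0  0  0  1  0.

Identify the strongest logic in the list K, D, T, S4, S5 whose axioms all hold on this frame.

Serial (axiom D): yes — every world has a successor (e.g. w1 R w1).
Reflexive (axiom T): no — w2 is not related to itself.
Transitive (axiom 4): no — w1 R w7 and w7 R w6, but not w1 R w6.
Euclidean (axiom 5): no — w5 R w2 and w5 R w3, but not w2 R w3.
So F validates K, D; T would additionally require R to be reflexive. The strongest is D.

D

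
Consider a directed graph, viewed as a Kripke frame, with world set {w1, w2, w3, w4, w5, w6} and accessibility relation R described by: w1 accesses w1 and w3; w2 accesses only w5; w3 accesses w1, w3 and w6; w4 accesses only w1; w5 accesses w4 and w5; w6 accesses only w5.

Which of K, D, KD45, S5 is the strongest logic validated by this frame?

D

Serial (axiom D): yes — every world has a successor (e.g. w1 R w1).
Euclidean (axiom 5): no — w3 R w1 and w3 R w6, but not w1 R w6.
Transitive (axiom 4): no — w1 R w3 and w3 R w6, but not w1 R w6.
Reflexive (axiom T): no — w2 is not related to itself.
So F validates K, D; KD45 would additionally require R to be Euclidean and transitive. The strongest is D.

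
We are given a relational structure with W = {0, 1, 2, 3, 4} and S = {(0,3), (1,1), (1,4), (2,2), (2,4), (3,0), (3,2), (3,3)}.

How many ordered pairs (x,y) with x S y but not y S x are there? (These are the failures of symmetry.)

3

Enumerating: (1,4), (2,4), (3,2).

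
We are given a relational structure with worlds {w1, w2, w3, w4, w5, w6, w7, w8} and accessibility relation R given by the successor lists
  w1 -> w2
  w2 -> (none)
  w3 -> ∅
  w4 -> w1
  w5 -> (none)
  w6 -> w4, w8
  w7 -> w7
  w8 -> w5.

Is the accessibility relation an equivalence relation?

Reflexive: no — w1 is not related to itself.
Symmetric: no — w1 R w2 but not w2 R w1.
Transitive: no — w4 R w1 and w1 R w2, but not w4 R w2.
So R is not an equivalence relation.

No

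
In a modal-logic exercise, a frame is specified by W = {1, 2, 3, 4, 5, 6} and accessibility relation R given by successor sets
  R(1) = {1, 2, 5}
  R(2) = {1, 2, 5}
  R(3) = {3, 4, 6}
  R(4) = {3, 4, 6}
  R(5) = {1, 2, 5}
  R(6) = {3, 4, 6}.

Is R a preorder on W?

Reflexive: yes — every world is R-related to itself.
Transitive: yes — every two-step R-path is closed by a direct edge.
So R is a preorder.

Yes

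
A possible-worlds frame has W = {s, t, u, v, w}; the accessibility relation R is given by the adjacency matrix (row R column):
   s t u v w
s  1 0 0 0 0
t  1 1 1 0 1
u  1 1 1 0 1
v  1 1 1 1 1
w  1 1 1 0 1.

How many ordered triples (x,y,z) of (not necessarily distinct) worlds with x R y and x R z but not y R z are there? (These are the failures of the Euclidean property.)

16

Enumerating: (t,s,t), (t,s,u), (t,s,w), (u,s,t), (u,s,u), (u,s,w), (v,s,t), (v,s,u), (v,s,v), (v,s,w), (v,t,v), (v,u,v), (v,w,v), (w,s,t), (w,s,u), (w,s,w).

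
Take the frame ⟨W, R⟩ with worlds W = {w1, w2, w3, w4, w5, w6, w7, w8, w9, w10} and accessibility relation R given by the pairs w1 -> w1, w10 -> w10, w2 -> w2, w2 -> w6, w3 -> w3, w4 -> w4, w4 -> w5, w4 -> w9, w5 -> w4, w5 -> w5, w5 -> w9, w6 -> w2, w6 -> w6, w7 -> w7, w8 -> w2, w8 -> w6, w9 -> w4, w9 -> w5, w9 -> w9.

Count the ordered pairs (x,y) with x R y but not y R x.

Enumerating: (w8,w2), (w8,w6).

2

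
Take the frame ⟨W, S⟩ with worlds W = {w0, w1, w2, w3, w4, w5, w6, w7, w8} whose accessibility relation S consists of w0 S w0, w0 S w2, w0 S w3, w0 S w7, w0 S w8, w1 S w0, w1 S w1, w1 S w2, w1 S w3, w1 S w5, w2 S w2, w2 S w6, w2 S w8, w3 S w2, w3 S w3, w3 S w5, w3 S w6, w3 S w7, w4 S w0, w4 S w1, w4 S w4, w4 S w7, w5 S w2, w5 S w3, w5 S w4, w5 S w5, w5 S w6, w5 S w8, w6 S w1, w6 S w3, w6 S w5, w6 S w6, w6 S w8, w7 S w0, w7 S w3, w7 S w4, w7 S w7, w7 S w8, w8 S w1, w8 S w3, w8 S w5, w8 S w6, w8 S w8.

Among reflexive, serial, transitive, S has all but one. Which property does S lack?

Reflexive: yes — every world is S-related to itself.
Serial: yes — every world has a successor (e.g. w0 S w0).
Transitive: no — w0 S w2 and w2 S w6, but not w0 S w6.
Only transitive fails.

transitive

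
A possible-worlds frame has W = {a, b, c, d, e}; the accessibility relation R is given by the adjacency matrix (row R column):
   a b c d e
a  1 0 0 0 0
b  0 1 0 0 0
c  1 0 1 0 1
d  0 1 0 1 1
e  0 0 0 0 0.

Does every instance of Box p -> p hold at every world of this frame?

Axiom T corresponds to the accessibility relation being reflexive.
Reflexive: no — e is not related to itself.

No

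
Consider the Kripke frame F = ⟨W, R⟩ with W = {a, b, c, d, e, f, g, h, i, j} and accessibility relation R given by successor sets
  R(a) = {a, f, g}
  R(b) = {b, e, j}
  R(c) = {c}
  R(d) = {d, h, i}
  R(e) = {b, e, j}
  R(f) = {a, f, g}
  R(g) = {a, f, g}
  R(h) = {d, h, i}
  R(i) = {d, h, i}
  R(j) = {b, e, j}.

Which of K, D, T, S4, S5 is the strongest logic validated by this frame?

S5

Serial (axiom D): yes — every world has a successor (e.g. a R a).
Reflexive (axiom T): yes — every world is R-related to itself.
Transitive (axiom 4): yes — every two-step R-path is closed by a direct edge.
Euclidean (axiom 5): yes — any two successors of a common world are R-related.
So F validates K, D, T, S4, S5. The strongest is S5.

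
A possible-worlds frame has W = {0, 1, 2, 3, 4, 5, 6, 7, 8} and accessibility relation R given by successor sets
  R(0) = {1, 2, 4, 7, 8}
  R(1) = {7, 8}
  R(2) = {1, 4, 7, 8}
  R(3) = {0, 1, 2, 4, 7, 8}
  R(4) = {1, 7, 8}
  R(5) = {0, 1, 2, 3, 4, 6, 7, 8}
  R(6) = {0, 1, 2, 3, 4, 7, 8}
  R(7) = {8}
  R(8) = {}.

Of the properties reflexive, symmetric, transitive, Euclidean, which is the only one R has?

transitive

Reflexive: no — 0 is not related to itself.
Symmetric: no — 0 R 1 but not 1 R 0.
Transitive: yes — every two-step R-path is closed by a direct edge.
Euclidean: no — 0 R 1 and 0 R 2, but not 1 R 2.
Only transitive holds.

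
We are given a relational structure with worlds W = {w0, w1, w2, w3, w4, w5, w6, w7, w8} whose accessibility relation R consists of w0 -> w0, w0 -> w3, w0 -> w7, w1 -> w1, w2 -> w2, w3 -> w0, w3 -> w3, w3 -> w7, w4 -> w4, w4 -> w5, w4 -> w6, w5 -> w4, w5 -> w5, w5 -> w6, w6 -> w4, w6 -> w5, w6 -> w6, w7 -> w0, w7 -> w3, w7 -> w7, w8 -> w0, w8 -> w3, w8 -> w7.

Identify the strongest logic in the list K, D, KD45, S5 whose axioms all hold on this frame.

KD45

Serial (axiom D): yes — every world has a successor (e.g. w0 R w0).
Euclidean (axiom 5): yes — any two successors of a common world are R-related.
Transitive (axiom 4): yes — every two-step R-path is closed by a direct edge.
Reflexive (axiom T): no — w8 is not related to itself.
So F validates K, D, KD45; S5 would additionally require R to be reflexive. The strongest is KD45.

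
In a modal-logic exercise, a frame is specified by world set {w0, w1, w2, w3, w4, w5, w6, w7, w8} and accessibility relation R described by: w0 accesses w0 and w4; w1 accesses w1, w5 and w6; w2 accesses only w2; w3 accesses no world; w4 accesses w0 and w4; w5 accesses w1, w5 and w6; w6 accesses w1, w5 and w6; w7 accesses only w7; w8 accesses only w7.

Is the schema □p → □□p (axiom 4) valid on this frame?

Yes

Axiom 4 corresponds to the accessibility relation being transitive.
Transitive: yes — every two-step R-path is closed by a direct edge.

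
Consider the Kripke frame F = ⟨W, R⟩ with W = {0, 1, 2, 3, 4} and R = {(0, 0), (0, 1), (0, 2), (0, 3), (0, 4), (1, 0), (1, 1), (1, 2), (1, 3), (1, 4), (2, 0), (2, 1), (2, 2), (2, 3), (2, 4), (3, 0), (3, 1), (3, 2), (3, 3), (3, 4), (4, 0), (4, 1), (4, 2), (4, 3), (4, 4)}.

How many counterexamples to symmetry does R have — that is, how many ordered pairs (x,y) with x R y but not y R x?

R is symmetric; there are no such tuples.

0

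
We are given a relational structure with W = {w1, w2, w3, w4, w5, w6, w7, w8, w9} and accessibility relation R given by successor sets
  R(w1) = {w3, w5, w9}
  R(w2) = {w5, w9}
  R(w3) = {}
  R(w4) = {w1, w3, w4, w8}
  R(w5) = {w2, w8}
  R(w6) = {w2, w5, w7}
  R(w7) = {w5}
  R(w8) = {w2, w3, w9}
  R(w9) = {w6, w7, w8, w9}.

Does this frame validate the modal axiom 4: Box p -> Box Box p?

By correspondence theory, 4 is valid on a frame iff R is transitive.
Transitive: no — w1 R w5 and w5 R w2, but not w1 R w2.

No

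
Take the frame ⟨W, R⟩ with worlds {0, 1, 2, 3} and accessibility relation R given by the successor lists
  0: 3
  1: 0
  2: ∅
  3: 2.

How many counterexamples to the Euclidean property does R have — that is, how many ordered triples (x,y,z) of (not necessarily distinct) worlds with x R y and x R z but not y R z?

Enumerating: (0,3,3), (1,0,0), (3,2,2).

3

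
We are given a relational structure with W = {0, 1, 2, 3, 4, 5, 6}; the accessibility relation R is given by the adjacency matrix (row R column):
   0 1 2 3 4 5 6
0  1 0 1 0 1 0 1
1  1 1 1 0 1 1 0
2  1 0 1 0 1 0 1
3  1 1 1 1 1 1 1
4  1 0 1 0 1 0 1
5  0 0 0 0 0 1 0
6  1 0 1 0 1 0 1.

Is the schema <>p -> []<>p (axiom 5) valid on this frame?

The schema 5 characterises exactly the Euclidean frames.
Euclidean: no — 1 R 0 and 1 R 5, but not 0 R 5.

No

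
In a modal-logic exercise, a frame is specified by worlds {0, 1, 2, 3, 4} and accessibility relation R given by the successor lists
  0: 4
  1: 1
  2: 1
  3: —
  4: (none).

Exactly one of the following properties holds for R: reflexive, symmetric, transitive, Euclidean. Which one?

Reflexive: no — 0 is not related to itself.
Symmetric: no — 0 R 4 but not 4 R 0.
Transitive: yes — every two-step R-path is closed by a direct edge.
Euclidean: no — 0 R 4 and 0 R 4, but not 4 R 4.
Only transitive holds.

transitive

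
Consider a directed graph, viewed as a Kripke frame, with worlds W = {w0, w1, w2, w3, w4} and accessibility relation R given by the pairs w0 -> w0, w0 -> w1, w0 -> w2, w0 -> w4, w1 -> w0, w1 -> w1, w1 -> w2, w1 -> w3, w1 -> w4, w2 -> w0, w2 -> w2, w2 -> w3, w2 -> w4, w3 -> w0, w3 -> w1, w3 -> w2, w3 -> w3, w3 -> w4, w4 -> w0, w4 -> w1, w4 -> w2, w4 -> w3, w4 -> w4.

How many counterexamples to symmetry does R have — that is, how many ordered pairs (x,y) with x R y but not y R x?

2

Enumerating: (w1,w2), (w3,w0).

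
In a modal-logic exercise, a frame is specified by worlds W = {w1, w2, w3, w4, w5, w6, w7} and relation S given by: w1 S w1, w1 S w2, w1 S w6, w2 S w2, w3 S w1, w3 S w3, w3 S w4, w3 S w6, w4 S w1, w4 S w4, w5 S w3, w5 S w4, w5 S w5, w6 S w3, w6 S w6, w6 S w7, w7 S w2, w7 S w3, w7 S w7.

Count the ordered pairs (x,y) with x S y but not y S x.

10

Enumerating: (w1,w2), (w1,w6), (w3,w1), (w3,w4), (w4,w1), (w5,w3), (w5,w4), (w6,w7), (w7,w2), (w7,w3).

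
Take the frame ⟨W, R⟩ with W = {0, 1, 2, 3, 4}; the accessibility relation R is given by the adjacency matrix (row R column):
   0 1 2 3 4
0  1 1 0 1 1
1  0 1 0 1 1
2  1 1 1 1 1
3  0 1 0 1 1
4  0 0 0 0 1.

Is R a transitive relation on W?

Yes

Transitive: yes — every two-step R-path is closed by a direct edge.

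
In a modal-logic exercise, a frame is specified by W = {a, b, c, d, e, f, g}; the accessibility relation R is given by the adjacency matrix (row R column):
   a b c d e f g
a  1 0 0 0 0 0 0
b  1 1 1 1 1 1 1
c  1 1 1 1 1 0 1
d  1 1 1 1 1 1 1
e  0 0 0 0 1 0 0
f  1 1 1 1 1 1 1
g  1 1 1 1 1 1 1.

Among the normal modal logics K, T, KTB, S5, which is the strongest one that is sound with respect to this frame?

Reflexive (axiom T): yes — every world is R-related to itself.
Symmetric (axiom B): no — b R a but not a R b.
Euclidean (axiom 5): no — b R a and b R c, but not a R c.
So F validates K, T; KTB would additionally require R to be symmetric. The strongest is T.

T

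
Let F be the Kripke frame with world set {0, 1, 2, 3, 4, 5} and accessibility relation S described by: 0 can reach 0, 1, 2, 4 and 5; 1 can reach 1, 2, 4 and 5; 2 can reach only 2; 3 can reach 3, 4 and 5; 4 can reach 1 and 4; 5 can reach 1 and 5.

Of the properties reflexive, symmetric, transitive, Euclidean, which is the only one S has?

reflexive

Reflexive: yes — every world is S-related to itself.
Symmetric: no — 0 S 1 but not 1 S 0.
Transitive: no — 3 S 4 and 4 S 1, but not 3 S 1.
Euclidean: no — 0 S 2 and 0 S 1, but not 2 S 1.
Only reflexive holds.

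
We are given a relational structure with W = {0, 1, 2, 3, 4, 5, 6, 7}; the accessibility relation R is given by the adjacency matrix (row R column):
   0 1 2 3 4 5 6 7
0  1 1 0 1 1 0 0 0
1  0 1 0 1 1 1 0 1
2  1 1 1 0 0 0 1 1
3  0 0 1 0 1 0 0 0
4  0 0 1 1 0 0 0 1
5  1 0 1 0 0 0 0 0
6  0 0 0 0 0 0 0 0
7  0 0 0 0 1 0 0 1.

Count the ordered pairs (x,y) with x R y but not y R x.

Enumerating: (0,1), (0,3), (0,4), (1,3), (1,4), (1,5), (1,7), (2,0), (2,1), (2,6), (2,7), (3,2), (4,2), (5,0), (5,2).

15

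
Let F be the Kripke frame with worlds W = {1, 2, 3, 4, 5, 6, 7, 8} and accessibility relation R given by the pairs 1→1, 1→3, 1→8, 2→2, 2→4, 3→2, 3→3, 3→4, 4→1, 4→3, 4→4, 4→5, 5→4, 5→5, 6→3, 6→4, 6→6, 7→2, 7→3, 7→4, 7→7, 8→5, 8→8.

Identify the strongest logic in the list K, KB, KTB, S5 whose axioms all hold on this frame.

K

Symmetric (axiom B): no — 1 R 3 but not 3 R 1.
Reflexive (axiom T): yes — every world is R-related to itself.
Euclidean (axiom 5): no — 1 R 3 and 1 R 8, but not 3 R 8.
So F validates K; KB would additionally require R to be symmetric. The strongest is K.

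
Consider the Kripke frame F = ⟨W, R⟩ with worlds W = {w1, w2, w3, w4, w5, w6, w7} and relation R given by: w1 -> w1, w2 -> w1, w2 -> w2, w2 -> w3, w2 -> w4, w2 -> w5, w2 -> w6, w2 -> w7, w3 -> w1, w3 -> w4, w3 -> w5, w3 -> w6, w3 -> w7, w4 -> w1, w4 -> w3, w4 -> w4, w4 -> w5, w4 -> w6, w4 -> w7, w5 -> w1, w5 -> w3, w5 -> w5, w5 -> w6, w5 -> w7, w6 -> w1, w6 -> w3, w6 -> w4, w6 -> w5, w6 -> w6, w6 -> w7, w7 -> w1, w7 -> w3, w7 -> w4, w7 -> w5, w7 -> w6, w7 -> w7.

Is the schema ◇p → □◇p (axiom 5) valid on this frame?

By correspondence theory, 5 is valid on a frame iff R is Euclidean.
Euclidean: no — w2 R w1 and w2 R w3, but not w1 R w3.

No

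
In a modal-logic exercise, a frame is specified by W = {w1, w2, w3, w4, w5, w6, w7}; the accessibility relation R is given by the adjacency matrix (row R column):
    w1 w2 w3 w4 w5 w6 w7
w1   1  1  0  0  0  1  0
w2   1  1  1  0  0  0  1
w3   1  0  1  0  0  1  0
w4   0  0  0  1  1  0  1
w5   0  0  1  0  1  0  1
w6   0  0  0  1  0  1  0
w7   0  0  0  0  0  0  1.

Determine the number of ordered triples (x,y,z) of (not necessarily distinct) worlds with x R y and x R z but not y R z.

Enumerating: (w1,w2,w6), (w1,w6,w1), (w1,w6,w2), (w2,w1,w3), (w2,w1,w7), (w2,w3,w2), (w2,w3,w7), (w2,w7,w1), (w2,w7,w2), (w2,w7,w3), (w3,w1,w3), (w3,w6,w1), … and 9 more.
Total: 21.

21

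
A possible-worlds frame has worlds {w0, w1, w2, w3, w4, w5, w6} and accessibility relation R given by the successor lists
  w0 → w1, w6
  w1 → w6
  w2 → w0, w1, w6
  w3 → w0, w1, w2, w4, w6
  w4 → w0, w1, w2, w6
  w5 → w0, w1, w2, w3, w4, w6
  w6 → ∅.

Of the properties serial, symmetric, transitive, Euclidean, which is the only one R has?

transitive

Serial: no — w6 has no R-successor.
Symmetric: no — w0 R w1 but not w1 R w0.
Transitive: yes — every two-step R-path is closed by a direct edge.
Euclidean: no — w0 R w6 and w0 R w1, but not w6 R w1.
Only transitive holds.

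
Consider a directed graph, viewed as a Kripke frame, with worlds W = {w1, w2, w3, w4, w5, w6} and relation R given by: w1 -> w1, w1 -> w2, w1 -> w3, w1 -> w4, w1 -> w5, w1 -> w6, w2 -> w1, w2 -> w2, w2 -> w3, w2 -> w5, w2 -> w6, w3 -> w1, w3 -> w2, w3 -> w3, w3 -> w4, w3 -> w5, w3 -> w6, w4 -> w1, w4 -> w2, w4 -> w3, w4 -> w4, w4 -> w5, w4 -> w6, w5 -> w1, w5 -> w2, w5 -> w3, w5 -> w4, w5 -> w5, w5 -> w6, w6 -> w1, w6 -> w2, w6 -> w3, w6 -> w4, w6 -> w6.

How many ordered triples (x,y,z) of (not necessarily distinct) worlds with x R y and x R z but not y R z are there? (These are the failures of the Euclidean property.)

Enumerating: (w1,w2,w4), (w1,w6,w5), (w2,w6,w5), (w3,w2,w4), (w3,w6,w5), (w4,w2,w4), (w4,w6,w5), (w5,w2,w4), (w5,w6,w5), (w6,w2,w4).

10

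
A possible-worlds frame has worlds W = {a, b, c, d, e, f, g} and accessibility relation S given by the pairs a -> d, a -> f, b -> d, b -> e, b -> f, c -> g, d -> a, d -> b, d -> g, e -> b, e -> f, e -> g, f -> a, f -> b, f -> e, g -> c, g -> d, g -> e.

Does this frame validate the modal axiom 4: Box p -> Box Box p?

Axiom 4 corresponds to the accessibility relation being transitive.
Transitive: no — a S d and d S b, but not a S b.

No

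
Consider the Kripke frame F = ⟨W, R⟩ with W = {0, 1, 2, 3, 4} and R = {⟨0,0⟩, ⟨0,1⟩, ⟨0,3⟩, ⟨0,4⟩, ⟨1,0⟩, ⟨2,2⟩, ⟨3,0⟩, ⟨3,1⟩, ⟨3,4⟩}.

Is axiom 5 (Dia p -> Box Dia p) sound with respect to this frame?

No

By correspondence theory, 5 is valid on a frame iff R is Euclidean.
Euclidean: no — 0 R 1 and 0 R 3, but not 1 R 3.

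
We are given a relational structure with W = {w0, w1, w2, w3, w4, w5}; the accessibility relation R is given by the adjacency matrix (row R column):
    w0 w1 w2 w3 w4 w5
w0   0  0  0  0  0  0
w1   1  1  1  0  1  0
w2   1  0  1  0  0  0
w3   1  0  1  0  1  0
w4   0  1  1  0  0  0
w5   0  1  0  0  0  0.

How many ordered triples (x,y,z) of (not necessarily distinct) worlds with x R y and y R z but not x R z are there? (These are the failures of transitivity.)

Enumerating: (w3,w4,w1), (w4,w1,w0), (w4,w1,w4), (w4,w2,w0), (w5,w1,w0), (w5,w1,w2), (w5,w1,w4).

7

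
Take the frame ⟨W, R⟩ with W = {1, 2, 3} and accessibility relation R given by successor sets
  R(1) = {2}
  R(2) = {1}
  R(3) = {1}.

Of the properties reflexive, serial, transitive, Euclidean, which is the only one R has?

serial

Reflexive: no — 1 is not related to itself.
Serial: yes — every world has a successor (e.g. 1 R 2).
Transitive: no — 3 R 1 and 1 R 2, but not 3 R 2.
Euclidean: no — 1 R 2 and 1 R 2, but not 2 R 2.
Only serial holds.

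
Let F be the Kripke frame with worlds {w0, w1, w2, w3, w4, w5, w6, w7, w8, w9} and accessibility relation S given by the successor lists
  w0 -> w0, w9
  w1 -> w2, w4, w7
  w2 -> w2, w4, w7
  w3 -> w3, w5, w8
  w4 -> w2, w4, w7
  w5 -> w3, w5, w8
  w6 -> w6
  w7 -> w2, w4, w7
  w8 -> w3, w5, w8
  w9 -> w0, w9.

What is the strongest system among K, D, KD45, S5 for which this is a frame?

KD45

Serial (axiom D): yes — every world has a successor (e.g. w0 S w0).
Euclidean (axiom 5): yes — any two successors of a common world are S-related.
Transitive (axiom 4): yes — every two-step S-path is closed by a direct edge.
Reflexive (axiom T): no — w1 is not related to itself.
So F validates K, D, KD45; S5 would additionally require S to be reflexive. The strongest is KD45.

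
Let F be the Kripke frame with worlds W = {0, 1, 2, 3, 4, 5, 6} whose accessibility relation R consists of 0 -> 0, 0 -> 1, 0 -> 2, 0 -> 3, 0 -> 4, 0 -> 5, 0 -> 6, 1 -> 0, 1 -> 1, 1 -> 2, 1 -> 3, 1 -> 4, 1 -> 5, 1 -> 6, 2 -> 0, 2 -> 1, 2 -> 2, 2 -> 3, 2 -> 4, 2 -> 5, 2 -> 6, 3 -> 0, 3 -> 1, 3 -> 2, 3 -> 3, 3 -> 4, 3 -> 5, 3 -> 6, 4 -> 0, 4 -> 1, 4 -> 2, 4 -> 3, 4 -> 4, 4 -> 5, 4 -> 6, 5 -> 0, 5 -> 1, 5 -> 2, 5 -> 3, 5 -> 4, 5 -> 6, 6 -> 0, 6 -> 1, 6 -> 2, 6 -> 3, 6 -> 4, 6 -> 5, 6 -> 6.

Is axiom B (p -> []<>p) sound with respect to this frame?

Axiom B corresponds to the accessibility relation being symmetric.
Symmetric: yes — every pair in R has its reverse in R.

Yes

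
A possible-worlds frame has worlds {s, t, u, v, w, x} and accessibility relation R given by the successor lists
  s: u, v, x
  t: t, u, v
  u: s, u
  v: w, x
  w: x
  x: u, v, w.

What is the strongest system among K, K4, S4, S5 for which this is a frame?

Transitive (axiom 4): no — s R v and v R w, but not s R w.
Reflexive (axiom T): no — s is not related to itself.
Euclidean (axiom 5): no — s R u and s R v, but not u R v.
So F validates K; K4 would additionally require R to be transitive. The strongest is K.

K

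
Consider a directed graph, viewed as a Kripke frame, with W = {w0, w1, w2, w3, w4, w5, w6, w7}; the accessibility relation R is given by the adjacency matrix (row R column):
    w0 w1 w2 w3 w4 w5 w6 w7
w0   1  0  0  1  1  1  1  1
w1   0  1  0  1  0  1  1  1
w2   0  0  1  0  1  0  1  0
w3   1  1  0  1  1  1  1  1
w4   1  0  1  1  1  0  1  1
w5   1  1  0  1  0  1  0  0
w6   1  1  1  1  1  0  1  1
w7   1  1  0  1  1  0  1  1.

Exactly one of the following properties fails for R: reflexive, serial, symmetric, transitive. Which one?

transitive

Reflexive: yes — every world is R-related to itself.
Serial: yes — every world has a successor (e.g. w0 R w0).
Symmetric: yes — every pair in R has its reverse in R.
Transitive: no — w0 R w3 and w3 R w1, but not w0 R w1.
Only transitive fails.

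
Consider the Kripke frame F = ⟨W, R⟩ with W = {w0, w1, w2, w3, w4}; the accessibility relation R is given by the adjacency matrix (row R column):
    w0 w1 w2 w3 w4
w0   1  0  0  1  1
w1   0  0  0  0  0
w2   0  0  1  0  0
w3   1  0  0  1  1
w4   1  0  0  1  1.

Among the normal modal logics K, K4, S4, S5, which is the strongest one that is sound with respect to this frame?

Transitive (axiom 4): yes — every two-step R-path is closed by a direct edge.
Reflexive (axiom T): no — w1 is not related to itself.
Euclidean (axiom 5): yes — any two successors of a common world are R-related.
So F validates K, K4; S4 would additionally require R to be reflexive. The strongest is K4.

K4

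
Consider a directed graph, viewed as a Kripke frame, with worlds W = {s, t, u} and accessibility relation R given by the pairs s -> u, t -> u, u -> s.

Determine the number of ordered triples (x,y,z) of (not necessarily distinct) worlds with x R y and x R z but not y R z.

Enumerating: (s,u,u), (t,u,u), (u,s,s).

3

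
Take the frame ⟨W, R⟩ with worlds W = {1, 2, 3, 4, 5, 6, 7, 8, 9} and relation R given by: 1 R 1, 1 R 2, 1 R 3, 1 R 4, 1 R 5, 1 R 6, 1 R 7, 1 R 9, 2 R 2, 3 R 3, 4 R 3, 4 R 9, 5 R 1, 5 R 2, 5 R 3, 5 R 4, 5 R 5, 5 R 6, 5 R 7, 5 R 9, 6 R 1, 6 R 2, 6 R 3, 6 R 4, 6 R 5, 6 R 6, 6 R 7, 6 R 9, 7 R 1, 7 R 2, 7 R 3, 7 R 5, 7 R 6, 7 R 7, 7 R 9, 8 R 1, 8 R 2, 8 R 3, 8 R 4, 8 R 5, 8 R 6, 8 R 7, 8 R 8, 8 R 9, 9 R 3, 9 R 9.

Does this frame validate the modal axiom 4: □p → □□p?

No

By correspondence theory, 4 is valid on a frame iff R is transitive.
Transitive: no — 7 R 1 and 1 R 4, but not 7 R 4.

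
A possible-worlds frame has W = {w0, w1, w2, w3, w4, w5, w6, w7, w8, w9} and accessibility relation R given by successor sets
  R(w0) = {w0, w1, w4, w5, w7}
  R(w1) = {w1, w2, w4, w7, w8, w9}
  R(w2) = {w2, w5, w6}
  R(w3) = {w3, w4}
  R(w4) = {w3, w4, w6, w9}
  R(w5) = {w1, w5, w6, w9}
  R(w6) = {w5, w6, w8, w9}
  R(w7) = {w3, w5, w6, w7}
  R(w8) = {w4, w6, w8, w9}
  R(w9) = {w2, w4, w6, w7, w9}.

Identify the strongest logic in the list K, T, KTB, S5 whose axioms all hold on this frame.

Reflexive (axiom T): yes — every world is R-related to itself.
Symmetric (axiom B): no — w0 R w1 but not w1 R w0.
Euclidean (axiom 5): no — w0 R w1 and w0 R w5, but not w1 R w5.
So F validates K, T; KTB would additionally require R to be symmetric. The strongest is T.

T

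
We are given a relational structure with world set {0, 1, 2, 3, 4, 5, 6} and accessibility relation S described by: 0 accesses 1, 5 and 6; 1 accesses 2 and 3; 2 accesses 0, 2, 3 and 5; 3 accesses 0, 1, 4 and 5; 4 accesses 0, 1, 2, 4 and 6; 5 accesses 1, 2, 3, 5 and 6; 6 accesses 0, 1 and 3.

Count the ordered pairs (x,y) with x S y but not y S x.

15

Enumerating: (0,1), (0,5), (1,2), (2,0), (2,3), (3,0), (3,4), (4,0), (4,1), (4,2), (4,6), (5,1), (5,6), (6,1), (6,3).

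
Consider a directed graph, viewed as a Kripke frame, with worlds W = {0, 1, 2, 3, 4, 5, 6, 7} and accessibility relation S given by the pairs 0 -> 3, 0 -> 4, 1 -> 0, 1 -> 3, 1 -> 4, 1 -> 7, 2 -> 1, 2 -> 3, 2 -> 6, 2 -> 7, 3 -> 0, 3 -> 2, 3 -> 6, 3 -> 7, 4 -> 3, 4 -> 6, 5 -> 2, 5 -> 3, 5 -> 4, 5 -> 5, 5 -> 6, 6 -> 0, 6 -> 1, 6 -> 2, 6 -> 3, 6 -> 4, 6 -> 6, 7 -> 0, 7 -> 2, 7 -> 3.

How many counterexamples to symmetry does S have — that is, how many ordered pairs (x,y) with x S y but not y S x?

Enumerating: (0,4), (1,0), (1,3), (1,4), (1,7), (2,1), (4,3), (5,2), (5,3), (5,4), (5,6), (6,0), (6,1), (7,0).

14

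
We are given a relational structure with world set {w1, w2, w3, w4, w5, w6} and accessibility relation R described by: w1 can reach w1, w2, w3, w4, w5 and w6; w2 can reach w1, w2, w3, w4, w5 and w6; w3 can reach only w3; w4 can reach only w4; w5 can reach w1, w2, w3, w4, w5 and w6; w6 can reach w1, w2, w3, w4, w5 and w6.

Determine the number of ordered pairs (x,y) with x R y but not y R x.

8

Enumerating: (w1,w3), (w1,w4), (w2,w3), (w2,w4), (w5,w3), (w5,w4), (w6,w3), (w6,w4).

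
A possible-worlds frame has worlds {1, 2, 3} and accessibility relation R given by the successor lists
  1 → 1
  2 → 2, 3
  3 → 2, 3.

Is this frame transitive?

Yes

Transitive: yes — every two-step R-path is closed by a direct edge.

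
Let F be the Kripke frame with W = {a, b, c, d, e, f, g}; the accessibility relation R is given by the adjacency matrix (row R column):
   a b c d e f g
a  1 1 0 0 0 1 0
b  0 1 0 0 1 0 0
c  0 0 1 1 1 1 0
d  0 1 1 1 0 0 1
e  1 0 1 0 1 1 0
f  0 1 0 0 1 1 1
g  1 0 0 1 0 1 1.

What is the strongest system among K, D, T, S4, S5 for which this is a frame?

Serial (axiom D): yes — every world has a successor (e.g. a R a).
Reflexive (axiom T): yes — every world is R-related to itself.
Transitive (axiom 4): no — a R b and b R e, but not a R e.
Euclidean (axiom 5): no — a R b and a R f, but not b R f.
So F validates K, D, T; S4 would additionally require R to be transitive. The strongest is T.

T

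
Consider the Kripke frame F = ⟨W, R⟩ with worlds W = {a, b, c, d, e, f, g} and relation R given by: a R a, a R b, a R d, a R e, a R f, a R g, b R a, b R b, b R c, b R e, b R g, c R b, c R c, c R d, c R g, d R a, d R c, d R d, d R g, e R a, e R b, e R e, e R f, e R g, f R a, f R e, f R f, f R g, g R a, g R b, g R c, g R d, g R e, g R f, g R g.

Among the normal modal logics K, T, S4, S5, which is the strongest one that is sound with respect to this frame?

Reflexive (axiom T): yes — every world is R-related to itself.
Transitive (axiom 4): no — a R b and b R c, but not a R c.
Euclidean (axiom 5): no — a R b and a R d, but not b R d.
So F validates K, T; S4 would additionally require R to be transitive. The strongest is T.

T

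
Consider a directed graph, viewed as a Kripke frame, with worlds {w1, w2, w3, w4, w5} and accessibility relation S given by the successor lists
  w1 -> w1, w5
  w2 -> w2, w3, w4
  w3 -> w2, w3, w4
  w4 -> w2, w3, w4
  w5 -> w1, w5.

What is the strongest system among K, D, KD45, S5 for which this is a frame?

Serial (axiom D): yes — every world has a successor (e.g. w1 S w1).
Euclidean (axiom 5): yes — any two successors of a common world are S-related.
Transitive (axiom 4): yes — every two-step S-path is closed by a direct edge.
Reflexive (axiom T): yes — every world is S-related to itself.
So F validates K, D, KD45, S5. The strongest is S5.

S5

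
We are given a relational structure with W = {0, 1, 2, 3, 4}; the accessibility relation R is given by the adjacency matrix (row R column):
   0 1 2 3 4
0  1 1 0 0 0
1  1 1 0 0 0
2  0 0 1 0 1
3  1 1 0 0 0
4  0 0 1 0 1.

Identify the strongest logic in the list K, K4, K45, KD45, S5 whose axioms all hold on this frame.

KD45

Transitive (axiom 4): yes — every two-step R-path is closed by a direct edge.
Euclidean (axiom 5): yes — any two successors of a common world are R-related.
Serial (axiom D): yes — every world has a successor (e.g. 0 R 0).
Reflexive (axiom T): no — 3 is not related to itself.
So F validates K, K4, K45, KD45; S5 would additionally require R to be reflexive. The strongest is KD45.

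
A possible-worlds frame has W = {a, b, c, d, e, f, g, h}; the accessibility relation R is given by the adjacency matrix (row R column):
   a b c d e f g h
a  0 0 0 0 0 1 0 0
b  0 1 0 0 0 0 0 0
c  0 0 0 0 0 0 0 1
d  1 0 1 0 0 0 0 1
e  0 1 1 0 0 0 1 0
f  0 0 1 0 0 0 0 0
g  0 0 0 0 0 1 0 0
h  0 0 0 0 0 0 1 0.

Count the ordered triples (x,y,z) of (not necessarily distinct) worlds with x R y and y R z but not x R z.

9

Enumerating: (a,f,c), (c,h,g), (d,a,f), (d,h,g), (e,c,h), (e,g,f), (f,c,h), (g,f,c), (h,g,f).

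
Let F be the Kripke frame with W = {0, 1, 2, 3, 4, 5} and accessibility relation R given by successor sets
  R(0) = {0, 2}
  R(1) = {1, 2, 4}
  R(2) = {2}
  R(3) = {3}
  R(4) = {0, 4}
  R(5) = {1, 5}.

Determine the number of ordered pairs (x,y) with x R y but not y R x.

5

Enumerating: (0,2), (1,2), (1,4), (4,0), (5,1).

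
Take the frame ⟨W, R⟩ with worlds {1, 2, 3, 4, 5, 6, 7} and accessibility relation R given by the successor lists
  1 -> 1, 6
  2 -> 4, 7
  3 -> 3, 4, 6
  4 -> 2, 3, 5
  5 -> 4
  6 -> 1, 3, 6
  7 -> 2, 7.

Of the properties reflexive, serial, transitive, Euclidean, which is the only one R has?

Reflexive: no — 2 is not related to itself.
Serial: yes — every world has a successor (e.g. 1 R 1).
Transitive: no — 1 R 6 and 6 R 3, but not 1 R 3.
Euclidean: no — 2 R 4 and 2 R 7, but not 4 R 7.
Only serial holds.

serial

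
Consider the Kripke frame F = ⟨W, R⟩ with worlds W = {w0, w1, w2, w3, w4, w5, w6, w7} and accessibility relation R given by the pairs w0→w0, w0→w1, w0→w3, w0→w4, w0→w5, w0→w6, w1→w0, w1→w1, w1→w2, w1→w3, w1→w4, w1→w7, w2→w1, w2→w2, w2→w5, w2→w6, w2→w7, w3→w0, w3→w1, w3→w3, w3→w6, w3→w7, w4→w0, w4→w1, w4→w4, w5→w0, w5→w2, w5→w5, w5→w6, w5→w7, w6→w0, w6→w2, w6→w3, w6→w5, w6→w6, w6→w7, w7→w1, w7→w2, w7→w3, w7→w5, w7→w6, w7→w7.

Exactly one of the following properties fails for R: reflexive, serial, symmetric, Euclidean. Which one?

Euclidean

Reflexive: yes — every world is R-related to itself.
Serial: yes — every world has a successor (e.g. w0 R w0).
Symmetric: yes — every pair in R has its reverse in R.
Euclidean: no — w0 R w1 and w0 R w5, but not w1 R w5.
Only Euclidean fails.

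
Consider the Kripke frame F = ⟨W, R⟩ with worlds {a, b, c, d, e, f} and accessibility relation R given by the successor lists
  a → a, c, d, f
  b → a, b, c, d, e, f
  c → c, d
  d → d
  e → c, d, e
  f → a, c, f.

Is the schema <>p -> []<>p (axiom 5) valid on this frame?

No

By correspondence theory, 5 is valid on a frame iff R is Euclidean.
Euclidean: no — a R c and a R f, but not c R f.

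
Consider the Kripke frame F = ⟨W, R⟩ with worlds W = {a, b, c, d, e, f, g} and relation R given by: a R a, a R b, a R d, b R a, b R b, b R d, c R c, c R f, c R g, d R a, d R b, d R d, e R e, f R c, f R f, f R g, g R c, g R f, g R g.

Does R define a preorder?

Yes

Reflexive: yes — every world is R-related to itself.
Transitive: yes — every two-step R-path is closed by a direct edge.
So R is a preorder.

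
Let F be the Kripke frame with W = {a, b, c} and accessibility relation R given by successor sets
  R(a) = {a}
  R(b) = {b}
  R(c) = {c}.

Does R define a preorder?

Reflexive: yes — every world is R-related to itself.
Transitive: yes — every two-step R-path is closed by a direct edge.
So R is a preorder.

Yes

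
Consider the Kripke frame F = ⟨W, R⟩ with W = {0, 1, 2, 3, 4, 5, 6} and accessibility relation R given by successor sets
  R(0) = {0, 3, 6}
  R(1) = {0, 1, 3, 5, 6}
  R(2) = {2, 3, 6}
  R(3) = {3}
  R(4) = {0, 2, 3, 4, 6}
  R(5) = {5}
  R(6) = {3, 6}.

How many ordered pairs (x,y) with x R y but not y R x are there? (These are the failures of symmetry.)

13

Enumerating: (0,3), (0,6), (1,0), (1,3), (1,5), (1,6), (2,3), (2,6), (4,0), (4,2), (4,3), (4,6), (6,3).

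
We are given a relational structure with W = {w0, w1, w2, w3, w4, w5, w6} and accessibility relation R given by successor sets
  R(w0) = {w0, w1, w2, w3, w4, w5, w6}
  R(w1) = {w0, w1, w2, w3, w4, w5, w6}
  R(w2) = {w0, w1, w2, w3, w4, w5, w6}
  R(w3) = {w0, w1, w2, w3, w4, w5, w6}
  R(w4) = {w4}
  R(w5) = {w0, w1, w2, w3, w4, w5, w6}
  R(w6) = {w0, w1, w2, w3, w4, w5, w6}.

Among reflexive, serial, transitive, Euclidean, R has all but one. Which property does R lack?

Euclidean

Reflexive: yes — every world is R-related to itself.
Serial: yes — every world has a successor (e.g. w0 R w0).
Transitive: yes — every two-step R-path is closed by a direct edge.
Euclidean: no — w0 R w4 and w0 R w1, but not w4 R w1.
Only Euclidean fails.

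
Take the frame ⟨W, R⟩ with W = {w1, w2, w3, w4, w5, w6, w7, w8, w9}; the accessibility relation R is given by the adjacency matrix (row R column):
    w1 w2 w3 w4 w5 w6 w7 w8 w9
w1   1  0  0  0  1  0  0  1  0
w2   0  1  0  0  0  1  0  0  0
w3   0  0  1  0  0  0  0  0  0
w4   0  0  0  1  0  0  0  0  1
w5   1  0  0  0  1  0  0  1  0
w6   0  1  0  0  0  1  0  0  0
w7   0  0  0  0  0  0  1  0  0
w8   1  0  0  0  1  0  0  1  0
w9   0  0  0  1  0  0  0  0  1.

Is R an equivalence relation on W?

Yes

Reflexive: yes — every world is R-related to itself.
Symmetric: yes — every pair in R has its reverse in R.
Transitive: yes — every two-step R-path is closed by a direct edge.
So R is an equivalence relation.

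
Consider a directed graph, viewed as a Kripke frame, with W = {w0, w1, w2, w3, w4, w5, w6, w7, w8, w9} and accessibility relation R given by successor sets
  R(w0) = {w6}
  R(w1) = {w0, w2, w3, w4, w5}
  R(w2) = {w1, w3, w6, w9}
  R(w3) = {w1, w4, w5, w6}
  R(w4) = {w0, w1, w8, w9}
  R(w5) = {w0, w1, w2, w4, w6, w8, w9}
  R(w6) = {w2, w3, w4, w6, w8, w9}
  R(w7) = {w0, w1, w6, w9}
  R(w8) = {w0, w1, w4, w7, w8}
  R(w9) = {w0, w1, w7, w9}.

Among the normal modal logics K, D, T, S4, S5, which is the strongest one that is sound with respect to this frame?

Serial (axiom D): yes — every world has a successor (e.g. w0 R w6).
Reflexive (axiom T): no — w0 is not related to itself.
Transitive (axiom 4): no — w0 R w6 and w6 R w2, but not w0 R w2.
Euclidean (axiom 5): no — w1 R w0 and w1 R w2, but not w0 R w2.
So F validates K, D; T would additionally require R to be reflexive. The strongest is D.

D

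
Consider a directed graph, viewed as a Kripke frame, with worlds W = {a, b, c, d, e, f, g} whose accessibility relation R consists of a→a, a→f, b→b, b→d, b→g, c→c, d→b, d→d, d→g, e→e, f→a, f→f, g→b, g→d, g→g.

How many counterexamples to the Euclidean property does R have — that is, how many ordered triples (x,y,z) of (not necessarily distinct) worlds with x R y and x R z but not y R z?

R is Euclidean; there are no such tuples.

0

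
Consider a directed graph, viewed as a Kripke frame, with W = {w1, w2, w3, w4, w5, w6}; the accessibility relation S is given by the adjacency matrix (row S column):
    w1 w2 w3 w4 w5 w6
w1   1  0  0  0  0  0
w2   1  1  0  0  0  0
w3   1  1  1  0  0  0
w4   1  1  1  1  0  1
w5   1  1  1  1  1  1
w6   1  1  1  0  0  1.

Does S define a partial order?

Reflexive: yes — every world is S-related to itself.
Transitive: yes — every two-step S-path is closed by a direct edge.
Antisymmetric: yes — no distinct pair is related both ways.
So S is a partial order.

Yes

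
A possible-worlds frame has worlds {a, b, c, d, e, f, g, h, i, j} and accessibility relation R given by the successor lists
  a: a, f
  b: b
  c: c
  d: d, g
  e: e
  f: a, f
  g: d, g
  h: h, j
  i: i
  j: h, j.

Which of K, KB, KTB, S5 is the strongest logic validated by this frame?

S5

Symmetric (axiom B): yes — every pair in R has its reverse in R.
Reflexive (axiom T): yes — every world is R-related to itself.
Euclidean (axiom 5): yes — any two successors of a common world are R-related.
So F validates K, KB, KTB, S5. The strongest is S5.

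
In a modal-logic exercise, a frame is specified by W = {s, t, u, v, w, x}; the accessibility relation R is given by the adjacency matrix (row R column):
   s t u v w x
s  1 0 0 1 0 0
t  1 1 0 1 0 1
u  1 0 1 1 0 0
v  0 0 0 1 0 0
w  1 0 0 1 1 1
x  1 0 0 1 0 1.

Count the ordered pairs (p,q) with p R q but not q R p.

Enumerating: (s,v), (t,s), (t,v), (t,x), (u,s), (u,v), (w,s), (w,v), (w,x), (x,s), (x,v).

11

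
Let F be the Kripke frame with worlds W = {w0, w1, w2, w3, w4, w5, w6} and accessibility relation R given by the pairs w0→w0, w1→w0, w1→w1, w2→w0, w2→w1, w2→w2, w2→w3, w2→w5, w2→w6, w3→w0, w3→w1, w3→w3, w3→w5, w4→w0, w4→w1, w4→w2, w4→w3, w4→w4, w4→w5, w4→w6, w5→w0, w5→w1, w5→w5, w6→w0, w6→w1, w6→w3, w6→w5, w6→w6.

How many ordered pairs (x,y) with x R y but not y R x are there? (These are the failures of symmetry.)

21

Enumerating: (w1,w0), (w2,w0), (w2,w1), (w2,w3), (w2,w5), (w2,w6), (w3,w0), (w3,w1), (w3,w5), (w4,w0), (w4,w1), (w4,w2), … and 9 more.
Total: 21.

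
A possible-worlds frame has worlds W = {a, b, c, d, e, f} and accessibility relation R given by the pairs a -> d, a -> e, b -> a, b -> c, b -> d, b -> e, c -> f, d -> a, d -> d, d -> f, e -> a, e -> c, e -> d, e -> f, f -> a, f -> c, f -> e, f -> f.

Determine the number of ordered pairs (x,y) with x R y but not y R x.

Enumerating: (b,a), (b,c), (b,d), (b,e), (d,f), (e,c), (e,d), (f,a).

8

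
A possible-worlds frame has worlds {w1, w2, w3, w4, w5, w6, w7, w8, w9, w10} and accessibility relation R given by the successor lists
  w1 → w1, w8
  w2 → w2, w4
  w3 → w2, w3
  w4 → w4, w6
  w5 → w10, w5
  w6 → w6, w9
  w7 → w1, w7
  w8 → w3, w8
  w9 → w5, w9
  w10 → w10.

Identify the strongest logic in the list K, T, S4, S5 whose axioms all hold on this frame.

Reflexive (axiom T): yes — every world is R-related to itself.
Transitive (axiom 4): no — w1 R w8 and w8 R w3, but not w1 R w3.
Euclidean (axiom 5): no — w1 R w8 and w1 R w1, but not w8 R w1.
So F validates K, T; S4 would additionally require R to be transitive. The strongest is T.

T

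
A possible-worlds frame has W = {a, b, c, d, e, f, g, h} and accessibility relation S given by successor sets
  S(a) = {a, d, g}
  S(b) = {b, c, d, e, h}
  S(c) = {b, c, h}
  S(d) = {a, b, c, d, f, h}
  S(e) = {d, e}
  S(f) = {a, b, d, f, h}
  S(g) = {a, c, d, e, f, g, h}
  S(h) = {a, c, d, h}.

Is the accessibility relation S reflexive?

Reflexive: yes — every world is S-related to itself.

Yes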